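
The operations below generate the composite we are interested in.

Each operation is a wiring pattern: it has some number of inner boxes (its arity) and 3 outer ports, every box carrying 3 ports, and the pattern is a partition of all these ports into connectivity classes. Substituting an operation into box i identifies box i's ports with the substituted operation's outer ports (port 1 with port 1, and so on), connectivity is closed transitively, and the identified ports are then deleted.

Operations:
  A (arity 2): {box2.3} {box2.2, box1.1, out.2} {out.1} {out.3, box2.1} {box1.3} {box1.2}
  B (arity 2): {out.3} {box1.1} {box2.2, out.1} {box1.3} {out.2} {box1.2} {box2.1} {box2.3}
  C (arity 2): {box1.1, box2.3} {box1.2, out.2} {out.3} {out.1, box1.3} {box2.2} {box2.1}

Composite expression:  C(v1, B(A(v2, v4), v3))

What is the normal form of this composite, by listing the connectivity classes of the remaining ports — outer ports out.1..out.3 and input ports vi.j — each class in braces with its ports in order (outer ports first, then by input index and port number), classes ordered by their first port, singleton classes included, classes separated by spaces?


{out.1, v1.3} {out.2, v1.2} {out.3} {v1.1} {v2.1, v4.2} {v2.2} {v2.3} {v3.1} {v3.2} {v3.3} {v4.1} {v4.3}

Substituting into C glues patterns; closure does the rest.
the subtree at A composes to {out.1} {out.2, v2.1, v4.2} {out.3, v4.1} {v2.2} {v2.3} {v4.3} on (v2, v4); out.j = own outer ports
the subtree at B composes to {out.1, v3.2} {out.2} {out.3} {v2.1, v4.2} {v2.2} {v2.3} {v3.1} {v3.3} {v4.1} {v4.3} on (v2, v4, v3); out.j = own outer ports
the subtree at C composes to {out.1, v1.3} {out.2, v1.2} {out.3} {v1.1} {v2.1, v4.2} {v2.2} {v2.3} {v3.1} {v3.2} {v3.3} {v4.1} {v4.3} on (v1, v2, v4, v3); out.j = own outer ports


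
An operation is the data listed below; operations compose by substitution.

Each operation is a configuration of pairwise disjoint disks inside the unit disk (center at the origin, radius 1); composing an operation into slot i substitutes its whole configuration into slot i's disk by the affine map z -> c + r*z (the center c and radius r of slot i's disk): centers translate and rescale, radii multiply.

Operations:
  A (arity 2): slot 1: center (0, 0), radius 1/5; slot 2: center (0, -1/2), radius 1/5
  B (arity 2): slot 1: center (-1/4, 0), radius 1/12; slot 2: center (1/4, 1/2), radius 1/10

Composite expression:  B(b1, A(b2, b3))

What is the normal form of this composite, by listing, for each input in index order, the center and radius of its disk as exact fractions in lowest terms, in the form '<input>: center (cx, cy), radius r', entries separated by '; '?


Only the slot chain above each b matters under B; compose those maps.
b1 passes through 1 substitution, ending at center (-1/4, 0), radius 1/12
b2 passes through 2 substitutions, ending at center (1/4, 1/2), radius 1/50
b3 passes through 2 substitutions, ending at center (1/4, 9/20), radius 1/50

b1: center (-1/4, 0), radius 1/12; b2: center (1/4, 1/2), radius 1/50; b3: center (1/4, 9/20), radius 1/50


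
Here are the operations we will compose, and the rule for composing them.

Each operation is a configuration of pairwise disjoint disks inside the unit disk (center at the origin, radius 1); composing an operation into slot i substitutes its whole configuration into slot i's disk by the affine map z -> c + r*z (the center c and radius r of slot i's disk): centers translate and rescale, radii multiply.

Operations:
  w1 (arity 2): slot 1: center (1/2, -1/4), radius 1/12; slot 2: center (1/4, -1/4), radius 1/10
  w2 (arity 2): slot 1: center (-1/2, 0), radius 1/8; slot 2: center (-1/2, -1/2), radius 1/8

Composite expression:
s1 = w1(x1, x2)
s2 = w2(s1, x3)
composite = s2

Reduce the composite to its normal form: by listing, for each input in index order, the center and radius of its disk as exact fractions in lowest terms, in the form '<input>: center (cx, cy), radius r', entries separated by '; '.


x1: center (-7/16, -1/32), radius 1/96; x2: center (-15/32, -1/32), radius 1/80; x3: center (-1/2, -1/2), radius 1/8

Follow each x-input down from w2: c' goes to c + r*c', radius to r*r'.
input x1: composing its 2 substitution steps yields center (-7/16, -1/32), radius 1/96
input x2: composing its 2 substitution steps yields center (-15/32, -1/32), radius 1/80
input x3: composing its 1 substitution step yields center (-1/2, -1/2), radius 1/8


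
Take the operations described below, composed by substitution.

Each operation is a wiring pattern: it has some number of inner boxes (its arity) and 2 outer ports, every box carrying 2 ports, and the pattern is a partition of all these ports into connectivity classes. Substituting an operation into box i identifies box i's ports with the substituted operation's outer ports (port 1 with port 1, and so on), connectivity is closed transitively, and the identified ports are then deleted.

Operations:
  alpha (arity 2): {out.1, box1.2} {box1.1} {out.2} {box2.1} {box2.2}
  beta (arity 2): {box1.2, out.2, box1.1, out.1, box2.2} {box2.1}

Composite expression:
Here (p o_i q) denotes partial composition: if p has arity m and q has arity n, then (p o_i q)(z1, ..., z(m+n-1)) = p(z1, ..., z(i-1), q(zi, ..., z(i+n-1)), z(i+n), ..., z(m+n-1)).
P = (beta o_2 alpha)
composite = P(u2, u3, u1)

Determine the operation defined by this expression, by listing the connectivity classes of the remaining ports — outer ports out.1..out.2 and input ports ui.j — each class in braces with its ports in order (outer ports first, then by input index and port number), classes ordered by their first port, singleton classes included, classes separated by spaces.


{out.1, out.2, u2.1, u2.2} {u1.1} {u1.2} {u3.1} {u3.2}

After gluing at beta, chains via deleted ports link the u-ports.
stage alpha: inputs (u3, u1), connectivity {out.1, u3.2} {out.2} {u1.1} {u1.2} {u3.1}, out.j its boundary
stage beta: inputs (u2, u3, u1), connectivity {out.1, out.2, u2.1, u2.2} {u1.1} {u1.2} {u3.1} {u3.2}, out.j its boundary


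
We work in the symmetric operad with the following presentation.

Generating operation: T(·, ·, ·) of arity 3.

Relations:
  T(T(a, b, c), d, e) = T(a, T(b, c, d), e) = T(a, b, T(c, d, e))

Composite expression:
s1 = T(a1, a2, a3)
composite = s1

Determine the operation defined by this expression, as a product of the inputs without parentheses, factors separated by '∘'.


a1 ∘ a2 ∘ a3

The T-tree's shape is irrelevant; the a-reading-order decides.
T(a1, a2, a3) linearizes to a1 ∘ a2 ∘ a3


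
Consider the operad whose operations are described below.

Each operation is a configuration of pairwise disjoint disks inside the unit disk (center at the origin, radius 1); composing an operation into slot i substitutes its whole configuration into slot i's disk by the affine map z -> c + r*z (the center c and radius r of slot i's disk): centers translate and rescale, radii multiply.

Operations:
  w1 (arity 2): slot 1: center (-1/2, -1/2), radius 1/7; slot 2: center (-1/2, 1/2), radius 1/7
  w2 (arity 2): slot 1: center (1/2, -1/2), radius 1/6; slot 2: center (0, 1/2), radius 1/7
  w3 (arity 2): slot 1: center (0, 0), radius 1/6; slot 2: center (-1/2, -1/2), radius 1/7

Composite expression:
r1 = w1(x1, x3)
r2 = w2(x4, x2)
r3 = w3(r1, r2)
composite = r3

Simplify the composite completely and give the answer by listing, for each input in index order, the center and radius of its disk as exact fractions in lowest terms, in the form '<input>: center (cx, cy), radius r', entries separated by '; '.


Affine substitution under w3: radii multiply and x-centers shift.
x1 passes through 2 substitutions, ending at center (-1/12, -1/12), radius 1/42
x3 passes through 2 substitutions, ending at center (-1/12, 1/12), radius 1/42
x4 passes through 2 substitutions, ending at center (-3/7, -4/7), radius 1/42
x2 passes through 2 substitutions, ending at center (-1/2, -3/7), radius 1/49

x1: center (-1/12, -1/12), radius 1/42; x2: center (-1/2, -3/7), radius 1/49; x3: center (-1/12, 1/12), radius 1/42; x4: center (-3/7, -4/7), radius 1/42


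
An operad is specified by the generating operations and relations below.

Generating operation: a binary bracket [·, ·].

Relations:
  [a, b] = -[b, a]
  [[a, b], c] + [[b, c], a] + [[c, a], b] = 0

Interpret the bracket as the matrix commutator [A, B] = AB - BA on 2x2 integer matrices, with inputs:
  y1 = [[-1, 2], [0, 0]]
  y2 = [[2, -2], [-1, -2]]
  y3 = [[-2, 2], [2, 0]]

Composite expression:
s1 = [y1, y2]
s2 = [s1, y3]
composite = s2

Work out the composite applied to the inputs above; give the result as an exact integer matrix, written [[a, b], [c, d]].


[[-10, -20], [10, 10]]

[y1, y2] = [[-2, -6], [-1, 2]]
[[y1, y2], y3] = [[-10, -20], [10, 10]]


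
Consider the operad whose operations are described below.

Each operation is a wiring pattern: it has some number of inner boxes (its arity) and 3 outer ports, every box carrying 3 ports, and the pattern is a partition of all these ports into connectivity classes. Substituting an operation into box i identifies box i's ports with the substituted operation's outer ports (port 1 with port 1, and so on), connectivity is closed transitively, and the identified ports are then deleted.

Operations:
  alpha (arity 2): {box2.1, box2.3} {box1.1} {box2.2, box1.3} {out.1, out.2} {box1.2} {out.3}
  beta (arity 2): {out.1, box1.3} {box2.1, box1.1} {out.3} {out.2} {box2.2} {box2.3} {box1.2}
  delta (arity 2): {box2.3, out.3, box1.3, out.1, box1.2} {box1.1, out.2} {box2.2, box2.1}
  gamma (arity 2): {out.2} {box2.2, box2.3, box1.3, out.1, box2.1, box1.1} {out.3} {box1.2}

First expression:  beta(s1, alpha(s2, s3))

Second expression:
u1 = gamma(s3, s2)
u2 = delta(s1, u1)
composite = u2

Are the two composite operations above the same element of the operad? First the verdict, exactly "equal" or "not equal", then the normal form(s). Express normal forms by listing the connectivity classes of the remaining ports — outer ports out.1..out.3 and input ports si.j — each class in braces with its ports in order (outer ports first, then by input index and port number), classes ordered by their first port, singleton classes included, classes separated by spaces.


Normal form of the first expression: {out.1, s1.3} {out.2} {out.3} {s1.1} {s1.2} {s2.1} {s2.2} {s2.3, s3.2} {s3.1, s3.3}
Normal form of the second expression: {out.1, out.3, s1.2, s1.3} {out.2, s1.1} {s2.1, s2.2, s2.3, s3.1, s3.3} {s3.2}
The normal forms differ: not equal.

not equal: they reduce to {out.1, s1.3} {out.2} {out.3} {s1.1} {s1.2} {s2.1} {s2.2} {s2.3, s3.2} {s3.1, s3.3} and {out.1, out.3, s1.2, s1.3} {out.2, s1.1} {s2.1, s2.2, s2.3, s3.1, s3.3} {s3.2}


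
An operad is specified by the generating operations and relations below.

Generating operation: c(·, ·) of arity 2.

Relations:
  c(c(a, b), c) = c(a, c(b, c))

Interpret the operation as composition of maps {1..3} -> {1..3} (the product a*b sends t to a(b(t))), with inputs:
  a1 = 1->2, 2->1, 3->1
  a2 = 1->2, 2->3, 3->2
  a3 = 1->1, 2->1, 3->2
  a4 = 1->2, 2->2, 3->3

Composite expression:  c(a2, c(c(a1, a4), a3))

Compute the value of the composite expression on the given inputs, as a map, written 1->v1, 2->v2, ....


1->2, 2->2, 3->2

c(a1, a4) = 1->1, 2->1, 3->1
c(c(a1, a4), a3) = 1->1, 2->1, 3->1
c(a2, c(c(a1, a4), a3)) = 1->2, 2->2, 3->2


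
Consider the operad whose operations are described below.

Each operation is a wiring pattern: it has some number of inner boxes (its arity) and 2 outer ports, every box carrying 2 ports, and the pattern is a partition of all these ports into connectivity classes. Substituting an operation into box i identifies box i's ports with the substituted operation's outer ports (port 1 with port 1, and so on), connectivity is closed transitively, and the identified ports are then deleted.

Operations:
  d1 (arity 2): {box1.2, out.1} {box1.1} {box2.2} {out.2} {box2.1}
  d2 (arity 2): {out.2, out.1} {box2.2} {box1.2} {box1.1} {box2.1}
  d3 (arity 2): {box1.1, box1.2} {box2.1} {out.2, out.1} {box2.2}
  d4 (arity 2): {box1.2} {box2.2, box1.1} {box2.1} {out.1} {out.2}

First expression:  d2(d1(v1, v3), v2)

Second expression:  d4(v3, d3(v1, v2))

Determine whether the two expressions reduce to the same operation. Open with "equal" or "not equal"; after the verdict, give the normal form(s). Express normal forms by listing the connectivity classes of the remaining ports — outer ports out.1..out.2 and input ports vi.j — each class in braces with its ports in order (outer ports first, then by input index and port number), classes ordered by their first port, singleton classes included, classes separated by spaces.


The first expression, normalized: {out.1, out.2} {v1.1} {v1.2} {v2.1} {v2.2} {v3.1} {v3.2}
The second expression, normalized: {out.1} {out.2} {v1.1, v1.2} {v2.1} {v2.2} {v3.1} {v3.2}
The forms do not match — not equal.

not equal; first: {out.1, out.2} {v1.1} {v1.2} {v2.1} {v2.2} {v3.1} {v3.2}; second: {out.1} {out.2} {v1.1, v1.2} {v2.1} {v2.2} {v3.1} {v3.2}


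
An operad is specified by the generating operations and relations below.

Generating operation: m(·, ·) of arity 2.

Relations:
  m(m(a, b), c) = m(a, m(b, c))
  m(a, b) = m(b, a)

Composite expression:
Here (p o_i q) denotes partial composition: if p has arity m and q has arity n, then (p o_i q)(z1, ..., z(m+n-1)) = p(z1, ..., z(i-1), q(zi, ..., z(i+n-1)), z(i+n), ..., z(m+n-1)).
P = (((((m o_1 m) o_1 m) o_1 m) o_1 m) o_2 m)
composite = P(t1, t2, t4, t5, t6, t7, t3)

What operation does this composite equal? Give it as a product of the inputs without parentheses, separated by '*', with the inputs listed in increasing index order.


t1 * t2 * t3 * t4 * t5 * t6 * t7

Key point: m commutes, so take the t-inputs in any fixed order.
m(t2, t4) flattens to t2 * t4
m(t1, m(t2, t4)) flattens to t1 * t2 * t4
m(m(t1, m(t2, t4)), t5) flattens to t1 * t2 * t4 * t5
m(m(m(t1, m(t2, t4)), t5), t6) flattens to t1 * t2 * t4 * t5 * t6
m(m(m(m(t1, m(t2, t4)), t5), t6), t7) flattens to t1 * t2 * t4 * t5 * t6 * t7
m(m(m(m(m(t1, m(t2, t4)), t5), t6), t7), t3) flattens to t1 * t2 * t4 * t5 * t6 * t7 * t3
putting the inputs in ascending order: t1 * t2 * t3 * t4 * t5 * t6 * t7


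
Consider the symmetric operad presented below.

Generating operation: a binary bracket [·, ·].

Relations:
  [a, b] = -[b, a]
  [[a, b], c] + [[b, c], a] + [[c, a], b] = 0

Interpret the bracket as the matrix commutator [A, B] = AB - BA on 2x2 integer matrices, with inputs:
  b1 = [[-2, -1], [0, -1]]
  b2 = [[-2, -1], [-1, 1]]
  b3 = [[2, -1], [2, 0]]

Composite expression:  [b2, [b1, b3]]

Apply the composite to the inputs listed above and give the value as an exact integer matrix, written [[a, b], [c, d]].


[b1, b3] = [[-2, 3], [2, 2]]
[b2, [b1, b3]] = [[1, -13], [10, -1]]

[[1, -13], [10, -1]]


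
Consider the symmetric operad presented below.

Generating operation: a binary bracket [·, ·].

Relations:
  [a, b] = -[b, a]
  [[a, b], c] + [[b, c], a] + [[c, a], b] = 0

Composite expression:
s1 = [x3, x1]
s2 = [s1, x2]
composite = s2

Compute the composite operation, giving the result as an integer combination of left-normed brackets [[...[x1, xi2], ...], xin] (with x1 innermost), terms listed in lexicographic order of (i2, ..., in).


Expand each bracket as ab - ba; the x1-initial words give the coefficients.
Composite bracket: [[x3, x1], x2]
Under [a, b] = ab - ba we get 4 signed associative words (2^2 = 4).
Words beginning with x1 determine it all:
  x1x3x2 appears with sign -1, giving the term -[[x1, x3], x2]

-[[x1, x3], x2]


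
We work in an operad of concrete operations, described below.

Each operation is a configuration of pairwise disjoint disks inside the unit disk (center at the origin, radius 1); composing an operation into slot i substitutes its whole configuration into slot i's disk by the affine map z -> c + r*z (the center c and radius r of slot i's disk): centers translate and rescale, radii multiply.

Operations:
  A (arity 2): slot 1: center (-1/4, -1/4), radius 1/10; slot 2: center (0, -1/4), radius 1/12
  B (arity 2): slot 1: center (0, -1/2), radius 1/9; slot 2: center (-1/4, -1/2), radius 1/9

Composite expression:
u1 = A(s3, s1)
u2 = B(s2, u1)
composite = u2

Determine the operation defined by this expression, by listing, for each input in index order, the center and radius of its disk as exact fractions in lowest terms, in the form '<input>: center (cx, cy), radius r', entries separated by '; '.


s1: center (-1/4, -19/36), radius 1/108; s2: center (0, -1/2), radius 1/9; s3: center (-5/18, -19/36), radius 1/90

Each s-disk chains the slot maps above it in B; radii multiply.
s2 passes through 1 substitution, ending at center (0, -1/2), radius 1/9
s3 passes through 2 substitutions, ending at center (-5/18, -19/36), radius 1/90
s1 passes through 2 substitutions, ending at center (-1/4, -19/36), radius 1/108


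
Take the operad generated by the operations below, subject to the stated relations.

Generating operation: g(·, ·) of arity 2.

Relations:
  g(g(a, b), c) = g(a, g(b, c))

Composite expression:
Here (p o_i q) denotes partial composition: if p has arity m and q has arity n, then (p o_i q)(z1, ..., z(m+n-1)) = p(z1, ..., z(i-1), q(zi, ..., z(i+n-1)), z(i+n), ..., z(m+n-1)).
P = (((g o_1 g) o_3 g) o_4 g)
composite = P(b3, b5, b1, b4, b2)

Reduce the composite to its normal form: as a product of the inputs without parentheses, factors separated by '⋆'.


b3 ⋆ b5 ⋆ b1 ⋆ b4 ⋆ b2

Associativity of g dissolves the nesting; only the b-input order survives.
g(b3, b5) unparenthesizes to b3 ⋆ b5
g(b4, b2) unparenthesizes to b4 ⋆ b2
g(b1, g(b4, b2)) unparenthesizes to b1 ⋆ b4 ⋆ b2
g(g(b3, b5), g(b1, g(b4, b2))) unparenthesizes to b3 ⋆ b5 ⋆ b1 ⋆ b4 ⋆ b2


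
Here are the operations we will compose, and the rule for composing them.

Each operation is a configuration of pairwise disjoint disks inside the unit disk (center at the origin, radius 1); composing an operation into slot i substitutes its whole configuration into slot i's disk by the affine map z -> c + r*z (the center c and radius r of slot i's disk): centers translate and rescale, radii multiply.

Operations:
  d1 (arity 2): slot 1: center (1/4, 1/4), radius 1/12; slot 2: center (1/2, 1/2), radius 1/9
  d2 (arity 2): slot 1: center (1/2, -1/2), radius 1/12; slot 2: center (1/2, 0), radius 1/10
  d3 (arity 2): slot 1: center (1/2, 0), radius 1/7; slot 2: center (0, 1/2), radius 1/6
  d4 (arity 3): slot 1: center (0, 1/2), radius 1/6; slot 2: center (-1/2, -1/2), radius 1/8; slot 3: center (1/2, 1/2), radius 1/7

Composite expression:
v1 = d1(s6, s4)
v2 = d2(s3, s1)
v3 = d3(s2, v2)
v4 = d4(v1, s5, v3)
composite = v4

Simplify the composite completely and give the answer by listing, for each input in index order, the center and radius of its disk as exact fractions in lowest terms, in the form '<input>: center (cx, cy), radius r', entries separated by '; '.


Below d4, radii multiply path by path; the s-disk centers shift.
input s6: applying the 2 nested substitutions gives center (1/24, 13/24), radius 1/72
input s4: applying the 2 nested substitutions gives center (1/12, 7/12), radius 1/54
input s5: applying the 1 nested substitution gives center (-1/2, -1/2), radius 1/8
input s2: applying the 2 nested substitutions gives center (4/7, 1/2), radius 1/49
input s3: applying the 3 nested substitutions gives center (43/84, 47/84), radius 1/504
input s1: applying the 3 nested substitutions gives center (43/84, 4/7), radius 1/420

s1: center (43/84, 4/7), radius 1/420; s2: center (4/7, 1/2), radius 1/49; s3: center (43/84, 47/84), radius 1/504; s4: center (1/12, 7/12), radius 1/54; s5: center (-1/2, -1/2), radius 1/8; s6: center (1/24, 13/24), radius 1/72


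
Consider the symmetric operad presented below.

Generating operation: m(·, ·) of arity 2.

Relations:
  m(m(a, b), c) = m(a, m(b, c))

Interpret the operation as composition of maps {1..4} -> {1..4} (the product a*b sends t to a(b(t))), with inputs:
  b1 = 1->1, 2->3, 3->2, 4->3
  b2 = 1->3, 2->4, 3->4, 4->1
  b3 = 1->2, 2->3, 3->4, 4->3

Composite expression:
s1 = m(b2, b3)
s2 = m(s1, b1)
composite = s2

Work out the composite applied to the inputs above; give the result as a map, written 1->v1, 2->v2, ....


m(b2, b3) = 1->4, 2->4, 3->1, 4->4
m(m(b2, b3), b1) = 1->4, 2->1, 3->4, 4->1

1->4, 2->1, 3->4, 4->1


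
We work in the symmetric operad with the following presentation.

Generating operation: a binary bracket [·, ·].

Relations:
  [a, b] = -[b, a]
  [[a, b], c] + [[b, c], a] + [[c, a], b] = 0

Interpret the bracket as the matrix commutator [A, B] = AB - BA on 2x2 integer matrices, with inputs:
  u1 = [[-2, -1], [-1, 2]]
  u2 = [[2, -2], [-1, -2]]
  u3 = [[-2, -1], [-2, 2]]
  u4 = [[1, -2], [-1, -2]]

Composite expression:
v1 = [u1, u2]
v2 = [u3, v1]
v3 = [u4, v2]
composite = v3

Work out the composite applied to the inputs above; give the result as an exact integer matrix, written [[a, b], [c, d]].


[[6, -22], [20, -6]]

[u1, u2] = [[-1, 12], [-8, 1]]
[u3, [u1, u2]] = [[32, -50], [-28, -32]]
[u4, [u3, [u1, u2]]] = [[6, -22], [20, -6]]


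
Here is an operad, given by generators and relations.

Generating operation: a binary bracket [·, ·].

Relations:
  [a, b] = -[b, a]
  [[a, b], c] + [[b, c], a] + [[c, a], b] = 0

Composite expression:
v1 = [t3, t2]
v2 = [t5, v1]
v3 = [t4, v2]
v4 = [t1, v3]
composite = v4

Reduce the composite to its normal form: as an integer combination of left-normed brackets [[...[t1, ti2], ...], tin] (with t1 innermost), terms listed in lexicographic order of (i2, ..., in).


-[[[[t1, t2], t3], t5], t4] + [[[[t1, t3], t2], t5], t4] + [[[[t1, t4], t2], t3], t5] - [[[[t1, t4], t3], t2], t5] - [[[[t1, t4], t5], t2], t3] + [[[[t1, t4], t5], t3], t2] + [[[[t1, t5], t2], t3], t4] - [[[[t1, t5], t3], t2], t4]

Skip Jacobi rewriting: expand, keep t1-initial words, read off terms.
Composite bracket: [t1, [t4, [t5, [t3, t2]]]]
Full expansion: 16 signed words from ab - ba (2^4 = 16).
The t1-initial words carry the normal form:
  from t1t2t3t5t4, sign -1: term -[[[[t1, t2], t3], t5], t4]
  from t1t3t2t5t4, sign +1: term +[[[[t1, t3], t2], t5], t4]
  from t1t4t2t3t5, sign +1: term +[[[[t1, t4], t2], t3], t5]
  from t1t4t3t2t5, sign -1: term -[[[[t1, t4], t3], t2], t5]
  from t1t4t5t2t3, sign -1: term -[[[[t1, t4], t5], t2], t3]
  from t1t4t5t3t2, sign +1: term +[[[[t1, t4], t5], t3], t2]
  from t1t5t2t3t4, sign +1: term +[[[[t1, t5], t2], t3], t4]
  from t1t5t3t2t4, sign -1: term -[[[[t1, t5], t3], t2], t4]


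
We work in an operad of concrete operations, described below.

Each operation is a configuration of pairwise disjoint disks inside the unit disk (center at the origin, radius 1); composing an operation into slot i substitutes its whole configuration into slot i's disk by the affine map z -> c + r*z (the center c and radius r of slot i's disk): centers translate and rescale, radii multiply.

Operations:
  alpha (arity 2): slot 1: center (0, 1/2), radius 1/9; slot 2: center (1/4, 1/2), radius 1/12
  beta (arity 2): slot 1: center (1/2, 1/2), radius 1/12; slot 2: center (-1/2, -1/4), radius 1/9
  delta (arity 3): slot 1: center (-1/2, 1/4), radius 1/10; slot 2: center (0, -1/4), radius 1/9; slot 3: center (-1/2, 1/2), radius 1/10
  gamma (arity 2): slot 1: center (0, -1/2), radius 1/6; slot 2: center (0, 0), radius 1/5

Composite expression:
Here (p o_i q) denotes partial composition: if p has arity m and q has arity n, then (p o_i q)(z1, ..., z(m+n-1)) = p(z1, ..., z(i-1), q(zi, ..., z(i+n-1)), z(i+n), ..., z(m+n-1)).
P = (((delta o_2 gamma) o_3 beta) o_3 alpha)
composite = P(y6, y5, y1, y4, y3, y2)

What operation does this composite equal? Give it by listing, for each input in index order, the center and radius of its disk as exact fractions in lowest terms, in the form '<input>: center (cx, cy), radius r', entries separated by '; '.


y1: center (1/90, -257/1080), radius 1/4860; y2: center (-1/2, 1/2), radius 1/10; y3: center (-1/90, -23/90), radius 1/405; y4: center (5/432, -257/1080), radius 1/6480; y5: center (0, -11/36), radius 1/54; y6: center (-1/2, 1/4), radius 1/10

Affine substitution under delta: radii multiply and y-centers shift.
for y6, the 1-step affine chain lands on center (-1/2, 1/4), radius 1/10
for y5, the 2-step affine chain lands on center (0, -11/36), radius 1/54
for y1, the 4-step affine chain lands on center (1/90, -257/1080), radius 1/4860
for y4, the 4-step affine chain lands on center (5/432, -257/1080), radius 1/6480
for y3, the 3-step affine chain lands on center (-1/90, -23/90), radius 1/405
for y2, the 1-step affine chain lands on center (-1/2, 1/2), radius 1/10


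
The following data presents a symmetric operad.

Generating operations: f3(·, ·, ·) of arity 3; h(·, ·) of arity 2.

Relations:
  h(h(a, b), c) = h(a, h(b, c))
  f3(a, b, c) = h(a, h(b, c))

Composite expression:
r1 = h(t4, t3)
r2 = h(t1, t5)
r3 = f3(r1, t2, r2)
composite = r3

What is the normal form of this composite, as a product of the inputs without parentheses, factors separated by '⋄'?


t4 ⋄ t3 ⋄ t2 ⋄ t1 ⋄ t5

Under associativity of f3, the answer is the t's in reading order.
h(t4, t3) spells out as t4 ⋄ t3
h(t1, t5) spells out as t1 ⋄ t5
f3(h(t4, t3), t2, h(t1, t5)) spells out as t4 ⋄ t3 ⋄ t2 ⋄ t1 ⋄ t5


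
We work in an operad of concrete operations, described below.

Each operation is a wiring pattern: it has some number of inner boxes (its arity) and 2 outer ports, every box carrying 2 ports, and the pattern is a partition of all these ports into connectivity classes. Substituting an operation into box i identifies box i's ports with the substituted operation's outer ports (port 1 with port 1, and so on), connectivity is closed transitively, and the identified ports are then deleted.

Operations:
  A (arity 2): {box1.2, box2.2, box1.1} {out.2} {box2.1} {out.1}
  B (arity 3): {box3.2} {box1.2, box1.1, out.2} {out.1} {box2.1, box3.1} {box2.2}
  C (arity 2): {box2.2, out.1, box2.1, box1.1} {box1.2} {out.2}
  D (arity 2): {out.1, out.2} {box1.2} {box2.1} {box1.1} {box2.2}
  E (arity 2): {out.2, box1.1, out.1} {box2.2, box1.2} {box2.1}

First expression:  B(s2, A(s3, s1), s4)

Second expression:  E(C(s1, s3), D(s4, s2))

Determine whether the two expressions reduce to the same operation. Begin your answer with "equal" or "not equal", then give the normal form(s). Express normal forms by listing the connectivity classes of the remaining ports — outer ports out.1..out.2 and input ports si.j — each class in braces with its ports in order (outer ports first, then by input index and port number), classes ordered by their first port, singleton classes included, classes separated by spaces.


not equal; first: {out.1} {out.2, s2.1, s2.2} {s1.1} {s1.2, s3.1, s3.2} {s4.1} {s4.2}; second: {out.1, out.2, s1.1, s3.1, s3.2} {s1.2} {s2.1} {s2.2} {s4.1} {s4.2}

In normal form, the first expression is {out.1} {out.2, s2.1, s2.2} {s1.1} {s1.2, s3.1, s3.2} {s4.1} {s4.2}
In normal form, the second expression is {out.1, out.2, s1.1, s3.1, s3.2} {s1.2} {s2.1} {s2.2} {s4.1} {s4.2}
Distinct normal forms: not equal.


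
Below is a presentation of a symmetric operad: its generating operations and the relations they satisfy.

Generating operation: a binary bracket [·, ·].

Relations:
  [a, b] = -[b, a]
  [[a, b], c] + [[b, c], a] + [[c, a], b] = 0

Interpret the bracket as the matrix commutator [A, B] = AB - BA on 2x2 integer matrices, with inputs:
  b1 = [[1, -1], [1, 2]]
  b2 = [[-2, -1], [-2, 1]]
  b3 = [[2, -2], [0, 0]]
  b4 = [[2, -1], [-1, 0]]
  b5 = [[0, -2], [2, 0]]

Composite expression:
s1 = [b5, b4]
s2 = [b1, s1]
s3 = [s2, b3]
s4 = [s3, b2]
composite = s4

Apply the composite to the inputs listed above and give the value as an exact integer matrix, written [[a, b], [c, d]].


[[-24, 24], [24, 24]]

[b5, b4] = [[4, 4], [4, -4]]
[b1, [b5, b4]] = [[-8, 4], [12, 8]]
[[b1, [b5, b4]], b3] = [[24, 24], [24, -24]]
[[[b1, [b5, b4]], b3], b2] = [[-24, 24], [24, 24]]


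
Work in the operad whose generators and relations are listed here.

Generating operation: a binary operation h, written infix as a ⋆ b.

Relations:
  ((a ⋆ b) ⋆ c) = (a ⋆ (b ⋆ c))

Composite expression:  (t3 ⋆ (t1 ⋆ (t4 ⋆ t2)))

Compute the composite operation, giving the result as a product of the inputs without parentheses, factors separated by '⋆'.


t3 ⋆ t1 ⋆ t4 ⋆ t2

Key point: h is associative — brackets drop, the t-order remains.
(t4 ⋆ t2) collapses to t4 ⋆ t2
(t1 ⋆ (t4 ⋆ t2)) collapses to t1 ⋆ t4 ⋆ t2
(t3 ⋆ (t1 ⋆ (t4 ⋆ t2))) collapses to t3 ⋆ t1 ⋆ t4 ⋆ t2


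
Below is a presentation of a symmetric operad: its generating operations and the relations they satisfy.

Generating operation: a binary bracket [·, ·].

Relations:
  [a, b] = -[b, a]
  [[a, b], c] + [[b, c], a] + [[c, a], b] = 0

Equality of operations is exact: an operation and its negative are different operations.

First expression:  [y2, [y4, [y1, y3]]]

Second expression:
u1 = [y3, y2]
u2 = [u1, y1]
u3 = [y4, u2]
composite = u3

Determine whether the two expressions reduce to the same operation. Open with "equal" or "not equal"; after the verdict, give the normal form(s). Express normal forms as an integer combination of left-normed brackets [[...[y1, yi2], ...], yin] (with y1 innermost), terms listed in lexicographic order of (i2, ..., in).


In normal form, the first expression is [[[y1, y3], y4], y2]
In normal form, the second expression is -[[[y1, y2], y3], y4] + [[[y1, y3], y2], y4]
Different reductions; not equal.

not equal; the first gives [[[y1, y3], y4], y2] and the second -[[[y1, y2], y3], y4] + [[[y1, y3], y2], y4]


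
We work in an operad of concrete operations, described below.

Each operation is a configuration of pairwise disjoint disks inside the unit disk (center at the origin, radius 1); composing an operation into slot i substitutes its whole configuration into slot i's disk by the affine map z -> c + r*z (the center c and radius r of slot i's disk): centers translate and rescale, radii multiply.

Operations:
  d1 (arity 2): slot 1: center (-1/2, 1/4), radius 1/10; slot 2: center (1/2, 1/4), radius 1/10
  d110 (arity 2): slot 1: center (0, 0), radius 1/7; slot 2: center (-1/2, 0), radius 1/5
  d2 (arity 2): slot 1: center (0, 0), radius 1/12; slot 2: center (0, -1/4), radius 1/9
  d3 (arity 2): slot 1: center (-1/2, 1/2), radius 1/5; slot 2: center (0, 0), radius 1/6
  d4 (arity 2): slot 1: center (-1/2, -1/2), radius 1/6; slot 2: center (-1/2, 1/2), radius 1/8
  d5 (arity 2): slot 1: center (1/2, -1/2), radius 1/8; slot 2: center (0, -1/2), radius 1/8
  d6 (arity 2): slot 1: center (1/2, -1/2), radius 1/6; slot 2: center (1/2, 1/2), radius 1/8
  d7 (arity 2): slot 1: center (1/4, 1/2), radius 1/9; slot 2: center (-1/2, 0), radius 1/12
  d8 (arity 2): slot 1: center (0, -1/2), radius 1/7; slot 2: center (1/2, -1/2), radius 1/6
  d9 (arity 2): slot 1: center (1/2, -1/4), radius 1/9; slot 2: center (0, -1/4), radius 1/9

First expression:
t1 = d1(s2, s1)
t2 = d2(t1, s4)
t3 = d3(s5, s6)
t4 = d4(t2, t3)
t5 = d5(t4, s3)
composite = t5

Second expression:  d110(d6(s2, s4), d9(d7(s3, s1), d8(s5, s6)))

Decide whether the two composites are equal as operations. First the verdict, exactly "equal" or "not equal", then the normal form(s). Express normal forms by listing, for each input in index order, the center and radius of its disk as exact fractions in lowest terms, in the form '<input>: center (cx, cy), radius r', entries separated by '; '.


not equal; first: s1: center (505/1152, -1295/2304), radius 1/5760; s2: center (503/1152, -1295/2304), radius 1/5760; s3: center (0, -1/2), radius 1/8; s4: center (7/16, -109/192), radius 1/432; s5: center (55/128, -55/128), radius 1/320; s6: center (7/16, -7/16), radius 1/384; second: s1: center (-37/90, -1/20), radius 1/540; s2: center (1/14, -1/14), radius 1/42; s3: center (-71/180, -7/180), radius 1/405; s4: center (1/14, 1/14), radius 1/56; s5: center (-1/2, -11/180), radius 1/315; s6: center (-22/45, -11/180), radius 1/270

Normal form of the first expression: s1: center (505/1152, -1295/2304), radius 1/5760; s2: center (503/1152, -1295/2304), radius 1/5760; s3: center (0, -1/2), radius 1/8; s4: center (7/16, -109/192), radius 1/432; s5: center (55/128, -55/128), radius 1/320; s6: center (7/16, -7/16), radius 1/384
Normal form of the second expression: s1: center (-37/90, -1/20), radius 1/540; s2: center (1/14, -1/14), radius 1/42; s3: center (-71/180, -7/180), radius 1/405; s4: center (1/14, 1/14), radius 1/56; s5: center (-1/2, -11/180), radius 1/315; s6: center (-22/45, -11/180), radius 1/270
Different reductions; not equal.


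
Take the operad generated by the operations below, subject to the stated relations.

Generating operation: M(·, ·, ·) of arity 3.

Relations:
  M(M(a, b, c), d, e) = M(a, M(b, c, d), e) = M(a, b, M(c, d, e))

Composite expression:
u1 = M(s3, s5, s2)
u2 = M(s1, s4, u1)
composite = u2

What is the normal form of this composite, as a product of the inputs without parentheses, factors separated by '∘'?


s1 ∘ s4 ∘ s3 ∘ s5 ∘ s2

All parenthesizations of M agree; list the s-inputs left to right.
M(s3, s5, s2) linearizes to s3 ∘ s5 ∘ s2
M(s1, s4, M(s3, s5, s2)) linearizes to s1 ∘ s4 ∘ s3 ∘ s5 ∘ s2


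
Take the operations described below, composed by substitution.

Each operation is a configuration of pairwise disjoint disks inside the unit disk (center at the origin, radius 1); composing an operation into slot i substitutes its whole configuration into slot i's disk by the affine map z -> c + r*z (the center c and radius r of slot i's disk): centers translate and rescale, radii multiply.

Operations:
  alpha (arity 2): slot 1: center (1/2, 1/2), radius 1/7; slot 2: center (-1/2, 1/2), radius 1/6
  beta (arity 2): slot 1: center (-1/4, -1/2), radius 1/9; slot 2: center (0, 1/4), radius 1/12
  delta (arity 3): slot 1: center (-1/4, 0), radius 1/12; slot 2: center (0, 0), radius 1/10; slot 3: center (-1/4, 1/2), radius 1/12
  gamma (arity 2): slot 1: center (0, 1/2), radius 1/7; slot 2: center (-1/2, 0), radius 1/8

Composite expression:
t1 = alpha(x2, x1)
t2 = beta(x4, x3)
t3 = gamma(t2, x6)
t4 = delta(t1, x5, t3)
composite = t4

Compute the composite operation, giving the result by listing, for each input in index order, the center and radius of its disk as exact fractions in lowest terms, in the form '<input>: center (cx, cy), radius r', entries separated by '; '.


Nesting under delta composes maps z -> c + r*z down each x-path.
for x2, the 2-step affine chain lands on center (-5/24, 1/24), radius 1/84
for x1, the 2-step affine chain lands on center (-7/24, 1/24), radius 1/72
for x5, the 1-step affine chain lands on center (0, 0), radius 1/10
for x4, the 3-step affine chain lands on center (-85/336, 15/28), radius 1/756
for x3, the 3-step affine chain lands on center (-1/4, 61/112), radius 1/1008
for x6, the 2-step affine chain lands on center (-7/24, 1/2), radius 1/96

x1: center (-7/24, 1/24), radius 1/72; x2: center (-5/24, 1/24), radius 1/84; x3: center (-1/4, 61/112), radius 1/1008; x4: center (-85/336, 15/28), radius 1/756; x5: center (0, 0), radius 1/10; x6: center (-7/24, 1/2), radius 1/96


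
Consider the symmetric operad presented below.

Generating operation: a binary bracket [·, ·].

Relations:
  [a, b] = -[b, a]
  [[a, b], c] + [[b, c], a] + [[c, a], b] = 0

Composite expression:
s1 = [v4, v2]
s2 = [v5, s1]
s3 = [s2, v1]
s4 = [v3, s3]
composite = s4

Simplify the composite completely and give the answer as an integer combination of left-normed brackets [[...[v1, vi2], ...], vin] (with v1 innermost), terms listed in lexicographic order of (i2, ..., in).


In the tensor algebra, words opening v1 carry the v1-anchored form.
Composite bracket: [v3, [[v5, [v4, v2]], v1]]
The bracket unfolds into 16 signed words via [a, b] = ab - ba (2^4 = 16).
Keep just the words that open with v1:
  from v1v2v4v5v3, sign +1: term +[[[[v1, v2], v4], v5], v3]
  from v1v4v2v5v3, sign -1: term -[[[[v1, v4], v2], v5], v3]
  from v1v5v2v4v3, sign -1: term -[[[[v1, v5], v2], v4], v3]
  from v1v5v4v2v3, sign +1: term +[[[[v1, v5], v4], v2], v3]

[[[[v1, v2], v4], v5], v3] - [[[[v1, v4], v2], v5], v3] - [[[[v1, v5], v2], v4], v3] + [[[[v1, v5], v4], v2], v3]


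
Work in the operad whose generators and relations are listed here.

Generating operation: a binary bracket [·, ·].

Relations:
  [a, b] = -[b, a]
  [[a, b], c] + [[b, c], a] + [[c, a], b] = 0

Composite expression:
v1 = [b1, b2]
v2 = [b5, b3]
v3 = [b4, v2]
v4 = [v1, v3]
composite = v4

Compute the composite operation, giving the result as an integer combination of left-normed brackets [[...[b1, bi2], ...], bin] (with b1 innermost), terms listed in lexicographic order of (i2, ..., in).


Expand each bracket as ab - ba; the b1-initial words give the coefficients.
Composite bracket: [[b1, b2], [b4, [b5, b3]]]
Expanding via [a, b] = ab - ba: 16 signed words (2^4 = 16).
Coefficients come from the b1-initial words:
  b1b2b3b5b4 appears with sign +1, giving the term +[[[[b1, b2], b3], b5], b4]
  b1b2b4b3b5 appears with sign -1, giving the term -[[[[b1, b2], b4], b3], b5]
  b1b2b4b5b3 appears with sign +1, giving the term +[[[[b1, b2], b4], b5], b3]
  b1b2b5b3b4 appears with sign -1, giving the term -[[[[b1, b2], b5], b3], b4]

[[[[b1, b2], b3], b5], b4] - [[[[b1, b2], b4], b3], b5] + [[[[b1, b2], b4], b5], b3] - [[[[b1, b2], b5], b3], b4]


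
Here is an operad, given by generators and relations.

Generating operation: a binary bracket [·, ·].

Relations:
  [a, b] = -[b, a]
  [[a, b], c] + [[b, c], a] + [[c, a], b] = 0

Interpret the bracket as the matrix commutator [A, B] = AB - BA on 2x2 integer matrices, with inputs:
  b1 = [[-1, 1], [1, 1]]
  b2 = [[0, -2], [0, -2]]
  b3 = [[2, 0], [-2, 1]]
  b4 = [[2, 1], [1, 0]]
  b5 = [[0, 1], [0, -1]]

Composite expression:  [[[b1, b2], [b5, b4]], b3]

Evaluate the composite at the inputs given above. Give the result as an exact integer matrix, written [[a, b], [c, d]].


[[16, 8], [8, -16]]

[b1, b2] = [[2, 2], [2, -2]]
[b5, b4] = [[1, -1], [-1, -1]]
[[b1, b2], [b5, b4]] = [[0, -8], [8, 0]]
[[[b1, b2], [b5, b4]], b3] = [[16, 8], [8, -16]]


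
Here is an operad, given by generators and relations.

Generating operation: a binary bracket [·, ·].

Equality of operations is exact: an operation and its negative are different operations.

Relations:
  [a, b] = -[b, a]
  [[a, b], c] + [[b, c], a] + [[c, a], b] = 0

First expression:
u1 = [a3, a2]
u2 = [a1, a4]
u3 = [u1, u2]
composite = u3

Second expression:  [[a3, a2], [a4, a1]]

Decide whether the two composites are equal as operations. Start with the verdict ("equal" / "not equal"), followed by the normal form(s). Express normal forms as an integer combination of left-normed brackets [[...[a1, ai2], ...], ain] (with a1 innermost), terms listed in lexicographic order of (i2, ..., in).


not equal; the first gives [[[a1, a4], a2], a3] - [[[a1, a4], a3], a2] and the second -[[[a1, a4], a2], a3] + [[[a1, a4], a3], a2]


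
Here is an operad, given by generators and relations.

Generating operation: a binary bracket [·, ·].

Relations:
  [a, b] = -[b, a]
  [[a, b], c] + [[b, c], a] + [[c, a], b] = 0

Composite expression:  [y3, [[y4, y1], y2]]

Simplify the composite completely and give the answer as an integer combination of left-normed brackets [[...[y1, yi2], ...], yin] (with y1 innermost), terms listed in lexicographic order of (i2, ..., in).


Skip Jacobi rewriting: expand, keep y1-initial words, read off terms.
Composite bracket: [y3, [[y4, y1], y2]]
Full expansion: 8 signed words from ab - ba (2^3 = 8).
The y1-initial words carry the normal form:
  sign of y1y4y2y3 is +1, so it contributes +[[[y1, y4], y2], y3]

[[[y1, y4], y2], y3]


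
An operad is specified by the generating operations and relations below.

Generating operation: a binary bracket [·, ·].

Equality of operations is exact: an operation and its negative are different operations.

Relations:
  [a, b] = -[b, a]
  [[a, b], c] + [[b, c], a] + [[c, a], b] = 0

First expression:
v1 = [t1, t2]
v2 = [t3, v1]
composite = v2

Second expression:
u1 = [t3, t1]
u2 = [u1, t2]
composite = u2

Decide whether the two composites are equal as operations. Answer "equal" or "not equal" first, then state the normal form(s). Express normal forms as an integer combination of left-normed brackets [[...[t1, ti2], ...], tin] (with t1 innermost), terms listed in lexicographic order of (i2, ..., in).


not equal; the first gives -[[t1, t2], t3] and the second -[[t1, t3], t2]

Reducing the first expression gives -[[t1, t2], t3]
Reducing the second expression gives -[[t1, t3], t2]
They disagree, so not equal.
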